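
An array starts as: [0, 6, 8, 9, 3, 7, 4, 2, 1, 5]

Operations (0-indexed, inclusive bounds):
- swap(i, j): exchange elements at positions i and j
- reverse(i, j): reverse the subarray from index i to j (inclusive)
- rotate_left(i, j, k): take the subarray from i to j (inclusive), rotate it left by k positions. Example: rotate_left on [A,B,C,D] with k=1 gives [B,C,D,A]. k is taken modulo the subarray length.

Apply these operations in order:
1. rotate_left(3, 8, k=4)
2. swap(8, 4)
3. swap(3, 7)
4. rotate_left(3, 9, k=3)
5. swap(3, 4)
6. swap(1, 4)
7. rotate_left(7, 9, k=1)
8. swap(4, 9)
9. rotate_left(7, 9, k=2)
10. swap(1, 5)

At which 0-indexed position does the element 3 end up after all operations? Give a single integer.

After 1 (rotate_left(3, 8, k=4)): [0, 6, 8, 2, 1, 9, 3, 7, 4, 5]
After 2 (swap(8, 4)): [0, 6, 8, 2, 4, 9, 3, 7, 1, 5]
After 3 (swap(3, 7)): [0, 6, 8, 7, 4, 9, 3, 2, 1, 5]
After 4 (rotate_left(3, 9, k=3)): [0, 6, 8, 3, 2, 1, 5, 7, 4, 9]
After 5 (swap(3, 4)): [0, 6, 8, 2, 3, 1, 5, 7, 4, 9]
After 6 (swap(1, 4)): [0, 3, 8, 2, 6, 1, 5, 7, 4, 9]
After 7 (rotate_left(7, 9, k=1)): [0, 3, 8, 2, 6, 1, 5, 4, 9, 7]
After 8 (swap(4, 9)): [0, 3, 8, 2, 7, 1, 5, 4, 9, 6]
After 9 (rotate_left(7, 9, k=2)): [0, 3, 8, 2, 7, 1, 5, 6, 4, 9]
After 10 (swap(1, 5)): [0, 1, 8, 2, 7, 3, 5, 6, 4, 9]

Answer: 5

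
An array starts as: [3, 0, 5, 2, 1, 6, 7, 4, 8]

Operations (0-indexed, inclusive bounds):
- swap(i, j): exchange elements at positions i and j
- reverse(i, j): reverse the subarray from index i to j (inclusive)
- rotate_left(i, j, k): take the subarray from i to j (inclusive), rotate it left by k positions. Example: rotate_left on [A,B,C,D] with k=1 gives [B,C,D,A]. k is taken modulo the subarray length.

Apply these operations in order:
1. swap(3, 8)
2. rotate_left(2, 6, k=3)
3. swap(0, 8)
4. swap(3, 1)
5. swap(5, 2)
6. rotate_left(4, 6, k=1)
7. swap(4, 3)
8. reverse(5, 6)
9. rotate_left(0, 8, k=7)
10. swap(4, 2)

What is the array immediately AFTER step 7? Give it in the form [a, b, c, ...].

After 1 (swap(3, 8)): [3, 0, 5, 8, 1, 6, 7, 4, 2]
After 2 (rotate_left(2, 6, k=3)): [3, 0, 6, 7, 5, 8, 1, 4, 2]
After 3 (swap(0, 8)): [2, 0, 6, 7, 5, 8, 1, 4, 3]
After 4 (swap(3, 1)): [2, 7, 6, 0, 5, 8, 1, 4, 3]
After 5 (swap(5, 2)): [2, 7, 8, 0, 5, 6, 1, 4, 3]
After 6 (rotate_left(4, 6, k=1)): [2, 7, 8, 0, 6, 1, 5, 4, 3]
After 7 (swap(4, 3)): [2, 7, 8, 6, 0, 1, 5, 4, 3]

Answer: [2, 7, 8, 6, 0, 1, 5, 4, 3]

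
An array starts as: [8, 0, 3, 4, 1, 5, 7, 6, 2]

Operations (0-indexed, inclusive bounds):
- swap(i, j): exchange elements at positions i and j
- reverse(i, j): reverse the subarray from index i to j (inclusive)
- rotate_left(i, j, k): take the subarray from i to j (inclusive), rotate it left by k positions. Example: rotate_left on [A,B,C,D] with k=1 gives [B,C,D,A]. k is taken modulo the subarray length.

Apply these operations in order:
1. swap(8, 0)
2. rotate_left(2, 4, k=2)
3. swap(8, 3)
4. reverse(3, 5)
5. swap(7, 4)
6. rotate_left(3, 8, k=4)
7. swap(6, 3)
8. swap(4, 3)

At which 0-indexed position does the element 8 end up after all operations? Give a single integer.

Answer: 7

Derivation:
After 1 (swap(8, 0)): [2, 0, 3, 4, 1, 5, 7, 6, 8]
After 2 (rotate_left(2, 4, k=2)): [2, 0, 1, 3, 4, 5, 7, 6, 8]
After 3 (swap(8, 3)): [2, 0, 1, 8, 4, 5, 7, 6, 3]
After 4 (reverse(3, 5)): [2, 0, 1, 5, 4, 8, 7, 6, 3]
After 5 (swap(7, 4)): [2, 0, 1, 5, 6, 8, 7, 4, 3]
After 6 (rotate_left(3, 8, k=4)): [2, 0, 1, 4, 3, 5, 6, 8, 7]
After 7 (swap(6, 3)): [2, 0, 1, 6, 3, 5, 4, 8, 7]
After 8 (swap(4, 3)): [2, 0, 1, 3, 6, 5, 4, 8, 7]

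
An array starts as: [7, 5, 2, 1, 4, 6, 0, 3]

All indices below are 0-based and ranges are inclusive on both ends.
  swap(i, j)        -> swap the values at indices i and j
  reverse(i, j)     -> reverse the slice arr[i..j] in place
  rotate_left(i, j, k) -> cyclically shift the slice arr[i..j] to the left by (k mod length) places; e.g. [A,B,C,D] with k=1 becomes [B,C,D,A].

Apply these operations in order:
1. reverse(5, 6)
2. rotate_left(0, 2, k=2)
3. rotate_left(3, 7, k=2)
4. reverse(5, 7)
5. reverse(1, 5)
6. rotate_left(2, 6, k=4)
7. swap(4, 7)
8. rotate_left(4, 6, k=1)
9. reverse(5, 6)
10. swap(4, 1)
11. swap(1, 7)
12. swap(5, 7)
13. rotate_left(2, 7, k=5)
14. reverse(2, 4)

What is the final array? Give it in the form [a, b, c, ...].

Answer: [2, 0, 6, 1, 3, 4, 5, 7]

Derivation:
After 1 (reverse(5, 6)): [7, 5, 2, 1, 4, 0, 6, 3]
After 2 (rotate_left(0, 2, k=2)): [2, 7, 5, 1, 4, 0, 6, 3]
After 3 (rotate_left(3, 7, k=2)): [2, 7, 5, 0, 6, 3, 1, 4]
After 4 (reverse(5, 7)): [2, 7, 5, 0, 6, 4, 1, 3]
After 5 (reverse(1, 5)): [2, 4, 6, 0, 5, 7, 1, 3]
After 6 (rotate_left(2, 6, k=4)): [2, 4, 1, 6, 0, 5, 7, 3]
After 7 (swap(4, 7)): [2, 4, 1, 6, 3, 5, 7, 0]
After 8 (rotate_left(4, 6, k=1)): [2, 4, 1, 6, 5, 7, 3, 0]
After 9 (reverse(5, 6)): [2, 4, 1, 6, 5, 3, 7, 0]
After 10 (swap(4, 1)): [2, 5, 1, 6, 4, 3, 7, 0]
After 11 (swap(1, 7)): [2, 0, 1, 6, 4, 3, 7, 5]
After 12 (swap(5, 7)): [2, 0, 1, 6, 4, 5, 7, 3]
After 13 (rotate_left(2, 7, k=5)): [2, 0, 3, 1, 6, 4, 5, 7]
After 14 (reverse(2, 4)): [2, 0, 6, 1, 3, 4, 5, 7]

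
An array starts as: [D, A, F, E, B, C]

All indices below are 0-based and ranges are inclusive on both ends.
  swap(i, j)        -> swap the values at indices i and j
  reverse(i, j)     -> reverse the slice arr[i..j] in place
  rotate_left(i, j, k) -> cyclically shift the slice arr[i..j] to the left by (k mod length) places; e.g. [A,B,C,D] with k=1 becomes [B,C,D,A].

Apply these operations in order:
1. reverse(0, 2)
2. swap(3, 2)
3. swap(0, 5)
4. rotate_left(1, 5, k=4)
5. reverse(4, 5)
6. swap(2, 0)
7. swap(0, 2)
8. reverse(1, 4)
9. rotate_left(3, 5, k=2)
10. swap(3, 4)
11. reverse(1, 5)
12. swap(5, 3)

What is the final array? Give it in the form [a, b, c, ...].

After 1 (reverse(0, 2)): [F, A, D, E, B, C]
After 2 (swap(3, 2)): [F, A, E, D, B, C]
After 3 (swap(0, 5)): [C, A, E, D, B, F]
After 4 (rotate_left(1, 5, k=4)): [C, F, A, E, D, B]
After 5 (reverse(4, 5)): [C, F, A, E, B, D]
After 6 (swap(2, 0)): [A, F, C, E, B, D]
After 7 (swap(0, 2)): [C, F, A, E, B, D]
After 8 (reverse(1, 4)): [C, B, E, A, F, D]
After 9 (rotate_left(3, 5, k=2)): [C, B, E, D, A, F]
After 10 (swap(3, 4)): [C, B, E, A, D, F]
After 11 (reverse(1, 5)): [C, F, D, A, E, B]
After 12 (swap(5, 3)): [C, F, D, B, E, A]

Answer: [C, F, D, B, E, A]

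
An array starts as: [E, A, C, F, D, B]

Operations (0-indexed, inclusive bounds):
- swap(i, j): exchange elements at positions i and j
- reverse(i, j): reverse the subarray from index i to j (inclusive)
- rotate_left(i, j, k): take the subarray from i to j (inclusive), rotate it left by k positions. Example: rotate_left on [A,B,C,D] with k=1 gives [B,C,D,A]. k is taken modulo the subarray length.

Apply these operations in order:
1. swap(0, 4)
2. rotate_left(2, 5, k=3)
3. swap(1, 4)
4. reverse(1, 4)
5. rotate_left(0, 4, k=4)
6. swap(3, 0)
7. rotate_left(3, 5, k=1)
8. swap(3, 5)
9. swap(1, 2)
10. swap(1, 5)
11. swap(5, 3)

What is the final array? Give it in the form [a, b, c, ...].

After 1 (swap(0, 4)): [D, A, C, F, E, B]
After 2 (rotate_left(2, 5, k=3)): [D, A, B, C, F, E]
After 3 (swap(1, 4)): [D, F, B, C, A, E]
After 4 (reverse(1, 4)): [D, A, C, B, F, E]
After 5 (rotate_left(0, 4, k=4)): [F, D, A, C, B, E]
After 6 (swap(3, 0)): [C, D, A, F, B, E]
After 7 (rotate_left(3, 5, k=1)): [C, D, A, B, E, F]
After 8 (swap(3, 5)): [C, D, A, F, E, B]
After 9 (swap(1, 2)): [C, A, D, F, E, B]
After 10 (swap(1, 5)): [C, B, D, F, E, A]
After 11 (swap(5, 3)): [C, B, D, A, E, F]

Answer: [C, B, D, A, E, F]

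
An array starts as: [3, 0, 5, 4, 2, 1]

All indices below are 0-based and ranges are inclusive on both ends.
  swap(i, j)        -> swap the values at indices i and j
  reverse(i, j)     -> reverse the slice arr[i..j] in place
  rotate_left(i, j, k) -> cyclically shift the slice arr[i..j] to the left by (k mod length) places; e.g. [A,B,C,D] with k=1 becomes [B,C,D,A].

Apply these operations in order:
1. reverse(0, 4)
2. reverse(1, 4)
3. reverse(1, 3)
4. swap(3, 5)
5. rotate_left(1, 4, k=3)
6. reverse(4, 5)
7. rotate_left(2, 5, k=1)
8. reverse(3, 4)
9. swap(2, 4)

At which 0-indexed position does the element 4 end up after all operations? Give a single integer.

After 1 (reverse(0, 4)): [2, 4, 5, 0, 3, 1]
After 2 (reverse(1, 4)): [2, 3, 0, 5, 4, 1]
After 3 (reverse(1, 3)): [2, 5, 0, 3, 4, 1]
After 4 (swap(3, 5)): [2, 5, 0, 1, 4, 3]
After 5 (rotate_left(1, 4, k=3)): [2, 4, 5, 0, 1, 3]
After 6 (reverse(4, 5)): [2, 4, 5, 0, 3, 1]
After 7 (rotate_left(2, 5, k=1)): [2, 4, 0, 3, 1, 5]
After 8 (reverse(3, 4)): [2, 4, 0, 1, 3, 5]
After 9 (swap(2, 4)): [2, 4, 3, 1, 0, 5]

Answer: 1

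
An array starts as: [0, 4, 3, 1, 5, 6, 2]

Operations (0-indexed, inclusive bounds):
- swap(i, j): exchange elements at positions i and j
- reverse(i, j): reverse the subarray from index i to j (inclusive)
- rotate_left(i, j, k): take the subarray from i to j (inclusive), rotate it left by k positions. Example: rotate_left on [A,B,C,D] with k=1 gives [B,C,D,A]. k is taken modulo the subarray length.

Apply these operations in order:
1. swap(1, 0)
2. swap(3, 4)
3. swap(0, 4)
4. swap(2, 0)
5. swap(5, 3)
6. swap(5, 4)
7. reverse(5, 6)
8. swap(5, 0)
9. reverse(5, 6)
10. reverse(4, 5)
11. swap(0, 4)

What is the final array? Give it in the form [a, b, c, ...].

Answer: [4, 0, 1, 6, 2, 5, 3]

Derivation:
After 1 (swap(1, 0)): [4, 0, 3, 1, 5, 6, 2]
After 2 (swap(3, 4)): [4, 0, 3, 5, 1, 6, 2]
After 3 (swap(0, 4)): [1, 0, 3, 5, 4, 6, 2]
After 4 (swap(2, 0)): [3, 0, 1, 5, 4, 6, 2]
After 5 (swap(5, 3)): [3, 0, 1, 6, 4, 5, 2]
After 6 (swap(5, 4)): [3, 0, 1, 6, 5, 4, 2]
After 7 (reverse(5, 6)): [3, 0, 1, 6, 5, 2, 4]
After 8 (swap(5, 0)): [2, 0, 1, 6, 5, 3, 4]
After 9 (reverse(5, 6)): [2, 0, 1, 6, 5, 4, 3]
After 10 (reverse(4, 5)): [2, 0, 1, 6, 4, 5, 3]
After 11 (swap(0, 4)): [4, 0, 1, 6, 2, 5, 3]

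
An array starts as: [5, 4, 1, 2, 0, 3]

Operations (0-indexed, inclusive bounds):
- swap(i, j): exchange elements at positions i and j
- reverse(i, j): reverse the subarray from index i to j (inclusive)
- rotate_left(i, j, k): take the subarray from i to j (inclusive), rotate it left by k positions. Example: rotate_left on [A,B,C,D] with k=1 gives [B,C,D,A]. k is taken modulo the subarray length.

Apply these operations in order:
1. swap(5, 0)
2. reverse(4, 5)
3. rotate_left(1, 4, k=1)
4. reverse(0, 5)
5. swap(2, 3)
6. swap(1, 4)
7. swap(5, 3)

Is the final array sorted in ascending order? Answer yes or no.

Answer: yes

Derivation:
After 1 (swap(5, 0)): [3, 4, 1, 2, 0, 5]
After 2 (reverse(4, 5)): [3, 4, 1, 2, 5, 0]
After 3 (rotate_left(1, 4, k=1)): [3, 1, 2, 5, 4, 0]
After 4 (reverse(0, 5)): [0, 4, 5, 2, 1, 3]
After 5 (swap(2, 3)): [0, 4, 2, 5, 1, 3]
After 6 (swap(1, 4)): [0, 1, 2, 5, 4, 3]
After 7 (swap(5, 3)): [0, 1, 2, 3, 4, 5]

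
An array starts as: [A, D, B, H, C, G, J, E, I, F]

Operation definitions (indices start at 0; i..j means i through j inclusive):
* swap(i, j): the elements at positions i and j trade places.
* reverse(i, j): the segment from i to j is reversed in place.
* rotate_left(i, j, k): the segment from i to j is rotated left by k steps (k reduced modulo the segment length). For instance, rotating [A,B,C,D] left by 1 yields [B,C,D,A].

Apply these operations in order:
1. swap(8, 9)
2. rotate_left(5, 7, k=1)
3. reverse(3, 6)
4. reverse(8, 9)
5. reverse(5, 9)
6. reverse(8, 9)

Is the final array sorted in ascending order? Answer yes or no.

After 1 (swap(8, 9)): [A, D, B, H, C, G, J, E, F, I]
After 2 (rotate_left(5, 7, k=1)): [A, D, B, H, C, J, E, G, F, I]
After 3 (reverse(3, 6)): [A, D, B, E, J, C, H, G, F, I]
After 4 (reverse(8, 9)): [A, D, B, E, J, C, H, G, I, F]
After 5 (reverse(5, 9)): [A, D, B, E, J, F, I, G, H, C]
After 6 (reverse(8, 9)): [A, D, B, E, J, F, I, G, C, H]

Answer: no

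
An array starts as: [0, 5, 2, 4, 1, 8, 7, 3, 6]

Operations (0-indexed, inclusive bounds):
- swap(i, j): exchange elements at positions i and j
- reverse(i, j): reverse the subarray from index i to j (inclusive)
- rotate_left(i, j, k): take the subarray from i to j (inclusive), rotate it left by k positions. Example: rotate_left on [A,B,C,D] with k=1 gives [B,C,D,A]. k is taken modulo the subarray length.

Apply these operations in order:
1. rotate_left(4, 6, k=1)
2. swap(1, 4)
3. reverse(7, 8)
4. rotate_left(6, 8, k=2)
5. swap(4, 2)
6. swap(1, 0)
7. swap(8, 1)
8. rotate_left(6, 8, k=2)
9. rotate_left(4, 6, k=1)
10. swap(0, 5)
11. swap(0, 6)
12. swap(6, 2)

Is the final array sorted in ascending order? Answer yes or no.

Answer: no

Derivation:
After 1 (rotate_left(4, 6, k=1)): [0, 5, 2, 4, 8, 7, 1, 3, 6]
After 2 (swap(1, 4)): [0, 8, 2, 4, 5, 7, 1, 3, 6]
After 3 (reverse(7, 8)): [0, 8, 2, 4, 5, 7, 1, 6, 3]
After 4 (rotate_left(6, 8, k=2)): [0, 8, 2, 4, 5, 7, 3, 1, 6]
After 5 (swap(4, 2)): [0, 8, 5, 4, 2, 7, 3, 1, 6]
After 6 (swap(1, 0)): [8, 0, 5, 4, 2, 7, 3, 1, 6]
After 7 (swap(8, 1)): [8, 6, 5, 4, 2, 7, 3, 1, 0]
After 8 (rotate_left(6, 8, k=2)): [8, 6, 5, 4, 2, 7, 0, 3, 1]
After 9 (rotate_left(4, 6, k=1)): [8, 6, 5, 4, 7, 0, 2, 3, 1]
After 10 (swap(0, 5)): [0, 6, 5, 4, 7, 8, 2, 3, 1]
After 11 (swap(0, 6)): [2, 6, 5, 4, 7, 8, 0, 3, 1]
After 12 (swap(6, 2)): [2, 6, 0, 4, 7, 8, 5, 3, 1]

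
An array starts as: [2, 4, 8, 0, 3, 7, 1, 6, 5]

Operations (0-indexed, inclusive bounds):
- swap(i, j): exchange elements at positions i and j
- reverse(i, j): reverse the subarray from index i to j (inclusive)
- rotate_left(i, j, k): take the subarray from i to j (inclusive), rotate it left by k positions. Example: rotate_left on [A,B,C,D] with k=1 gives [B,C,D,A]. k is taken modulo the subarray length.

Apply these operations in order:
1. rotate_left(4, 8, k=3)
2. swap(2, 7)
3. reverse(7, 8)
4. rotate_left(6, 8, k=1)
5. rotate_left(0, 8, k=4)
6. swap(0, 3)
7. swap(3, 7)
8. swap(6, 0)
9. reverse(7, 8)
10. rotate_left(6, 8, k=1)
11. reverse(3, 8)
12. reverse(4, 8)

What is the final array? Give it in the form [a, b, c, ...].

After 1 (rotate_left(4, 8, k=3)): [2, 4, 8, 0, 6, 5, 3, 7, 1]
After 2 (swap(2, 7)): [2, 4, 7, 0, 6, 5, 3, 8, 1]
After 3 (reverse(7, 8)): [2, 4, 7, 0, 6, 5, 3, 1, 8]
After 4 (rotate_left(6, 8, k=1)): [2, 4, 7, 0, 6, 5, 1, 8, 3]
After 5 (rotate_left(0, 8, k=4)): [6, 5, 1, 8, 3, 2, 4, 7, 0]
After 6 (swap(0, 3)): [8, 5, 1, 6, 3, 2, 4, 7, 0]
After 7 (swap(3, 7)): [8, 5, 1, 7, 3, 2, 4, 6, 0]
After 8 (swap(6, 0)): [4, 5, 1, 7, 3, 2, 8, 6, 0]
After 9 (reverse(7, 8)): [4, 5, 1, 7, 3, 2, 8, 0, 6]
After 10 (rotate_left(6, 8, k=1)): [4, 5, 1, 7, 3, 2, 0, 6, 8]
After 11 (reverse(3, 8)): [4, 5, 1, 8, 6, 0, 2, 3, 7]
After 12 (reverse(4, 8)): [4, 5, 1, 8, 7, 3, 2, 0, 6]

Answer: [4, 5, 1, 8, 7, 3, 2, 0, 6]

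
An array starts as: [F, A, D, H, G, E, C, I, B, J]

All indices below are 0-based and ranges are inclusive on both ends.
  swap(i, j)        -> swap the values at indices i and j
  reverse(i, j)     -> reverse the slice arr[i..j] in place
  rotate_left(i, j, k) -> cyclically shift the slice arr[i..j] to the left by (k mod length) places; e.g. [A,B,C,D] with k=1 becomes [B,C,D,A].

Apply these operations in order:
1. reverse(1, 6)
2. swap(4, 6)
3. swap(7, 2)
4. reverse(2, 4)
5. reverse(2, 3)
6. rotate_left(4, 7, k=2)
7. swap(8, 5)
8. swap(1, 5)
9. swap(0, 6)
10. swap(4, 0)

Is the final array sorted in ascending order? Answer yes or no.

After 1 (reverse(1, 6)): [F, C, E, G, H, D, A, I, B, J]
After 2 (swap(4, 6)): [F, C, E, G, A, D, H, I, B, J]
After 3 (swap(7, 2)): [F, C, I, G, A, D, H, E, B, J]
After 4 (reverse(2, 4)): [F, C, A, G, I, D, H, E, B, J]
After 5 (reverse(2, 3)): [F, C, G, A, I, D, H, E, B, J]
After 6 (rotate_left(4, 7, k=2)): [F, C, G, A, H, E, I, D, B, J]
After 7 (swap(8, 5)): [F, C, G, A, H, B, I, D, E, J]
After 8 (swap(1, 5)): [F, B, G, A, H, C, I, D, E, J]
After 9 (swap(0, 6)): [I, B, G, A, H, C, F, D, E, J]
After 10 (swap(4, 0)): [H, B, G, A, I, C, F, D, E, J]

Answer: no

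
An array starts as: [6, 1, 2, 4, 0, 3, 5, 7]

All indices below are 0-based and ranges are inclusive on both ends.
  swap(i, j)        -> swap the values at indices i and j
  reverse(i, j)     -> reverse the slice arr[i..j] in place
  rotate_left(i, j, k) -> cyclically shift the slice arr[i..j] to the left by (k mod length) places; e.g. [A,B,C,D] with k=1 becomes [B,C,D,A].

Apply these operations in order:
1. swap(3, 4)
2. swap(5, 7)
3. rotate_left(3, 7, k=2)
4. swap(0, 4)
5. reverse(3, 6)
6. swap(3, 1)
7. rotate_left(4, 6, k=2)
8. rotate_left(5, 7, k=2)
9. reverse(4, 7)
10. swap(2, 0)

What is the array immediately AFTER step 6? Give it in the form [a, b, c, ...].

After 1 (swap(3, 4)): [6, 1, 2, 0, 4, 3, 5, 7]
After 2 (swap(5, 7)): [6, 1, 2, 0, 4, 7, 5, 3]
After 3 (rotate_left(3, 7, k=2)): [6, 1, 2, 7, 5, 3, 0, 4]
After 4 (swap(0, 4)): [5, 1, 2, 7, 6, 3, 0, 4]
After 5 (reverse(3, 6)): [5, 1, 2, 0, 3, 6, 7, 4]
After 6 (swap(3, 1)): [5, 0, 2, 1, 3, 6, 7, 4]

Answer: [5, 0, 2, 1, 3, 6, 7, 4]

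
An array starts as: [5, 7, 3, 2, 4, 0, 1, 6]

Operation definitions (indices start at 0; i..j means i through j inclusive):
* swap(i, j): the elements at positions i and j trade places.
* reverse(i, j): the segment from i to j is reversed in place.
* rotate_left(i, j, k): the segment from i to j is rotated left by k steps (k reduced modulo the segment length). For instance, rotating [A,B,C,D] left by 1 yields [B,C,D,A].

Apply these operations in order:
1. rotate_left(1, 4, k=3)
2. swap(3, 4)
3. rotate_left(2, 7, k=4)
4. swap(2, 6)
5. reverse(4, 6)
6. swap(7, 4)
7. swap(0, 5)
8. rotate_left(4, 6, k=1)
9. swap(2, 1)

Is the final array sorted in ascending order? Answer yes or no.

After 1 (rotate_left(1, 4, k=3)): [5, 4, 7, 3, 2, 0, 1, 6]
After 2 (swap(3, 4)): [5, 4, 7, 2, 3, 0, 1, 6]
After 3 (rotate_left(2, 7, k=4)): [5, 4, 1, 6, 7, 2, 3, 0]
After 4 (swap(2, 6)): [5, 4, 3, 6, 7, 2, 1, 0]
After 5 (reverse(4, 6)): [5, 4, 3, 6, 1, 2, 7, 0]
After 6 (swap(7, 4)): [5, 4, 3, 6, 0, 2, 7, 1]
After 7 (swap(0, 5)): [2, 4, 3, 6, 0, 5, 7, 1]
After 8 (rotate_left(4, 6, k=1)): [2, 4, 3, 6, 5, 7, 0, 1]
After 9 (swap(2, 1)): [2, 3, 4, 6, 5, 7, 0, 1]

Answer: no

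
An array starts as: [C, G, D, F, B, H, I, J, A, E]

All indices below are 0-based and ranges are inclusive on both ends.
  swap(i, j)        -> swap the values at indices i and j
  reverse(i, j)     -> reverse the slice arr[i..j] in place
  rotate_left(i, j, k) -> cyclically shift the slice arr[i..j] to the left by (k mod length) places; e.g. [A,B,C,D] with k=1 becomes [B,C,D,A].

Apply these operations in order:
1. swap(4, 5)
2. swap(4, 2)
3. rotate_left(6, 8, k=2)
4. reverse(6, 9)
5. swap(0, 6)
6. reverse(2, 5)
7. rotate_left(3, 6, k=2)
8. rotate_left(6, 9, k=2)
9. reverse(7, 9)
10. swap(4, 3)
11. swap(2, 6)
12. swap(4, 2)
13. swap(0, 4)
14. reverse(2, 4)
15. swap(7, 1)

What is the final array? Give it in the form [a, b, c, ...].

After 1 (swap(4, 5)): [C, G, D, F, H, B, I, J, A, E]
After 2 (swap(4, 2)): [C, G, H, F, D, B, I, J, A, E]
After 3 (rotate_left(6, 8, k=2)): [C, G, H, F, D, B, A, I, J, E]
After 4 (reverse(6, 9)): [C, G, H, F, D, B, E, J, I, A]
After 5 (swap(0, 6)): [E, G, H, F, D, B, C, J, I, A]
After 6 (reverse(2, 5)): [E, G, B, D, F, H, C, J, I, A]
After 7 (rotate_left(3, 6, k=2)): [E, G, B, H, C, D, F, J, I, A]
After 8 (rotate_left(6, 9, k=2)): [E, G, B, H, C, D, I, A, F, J]
After 9 (reverse(7, 9)): [E, G, B, H, C, D, I, J, F, A]
After 10 (swap(4, 3)): [E, G, B, C, H, D, I, J, F, A]
After 11 (swap(2, 6)): [E, G, I, C, H, D, B, J, F, A]
After 12 (swap(4, 2)): [E, G, H, C, I, D, B, J, F, A]
After 13 (swap(0, 4)): [I, G, H, C, E, D, B, J, F, A]
After 14 (reverse(2, 4)): [I, G, E, C, H, D, B, J, F, A]
After 15 (swap(7, 1)): [I, J, E, C, H, D, B, G, F, A]

Answer: [I, J, E, C, H, D, B, G, F, A]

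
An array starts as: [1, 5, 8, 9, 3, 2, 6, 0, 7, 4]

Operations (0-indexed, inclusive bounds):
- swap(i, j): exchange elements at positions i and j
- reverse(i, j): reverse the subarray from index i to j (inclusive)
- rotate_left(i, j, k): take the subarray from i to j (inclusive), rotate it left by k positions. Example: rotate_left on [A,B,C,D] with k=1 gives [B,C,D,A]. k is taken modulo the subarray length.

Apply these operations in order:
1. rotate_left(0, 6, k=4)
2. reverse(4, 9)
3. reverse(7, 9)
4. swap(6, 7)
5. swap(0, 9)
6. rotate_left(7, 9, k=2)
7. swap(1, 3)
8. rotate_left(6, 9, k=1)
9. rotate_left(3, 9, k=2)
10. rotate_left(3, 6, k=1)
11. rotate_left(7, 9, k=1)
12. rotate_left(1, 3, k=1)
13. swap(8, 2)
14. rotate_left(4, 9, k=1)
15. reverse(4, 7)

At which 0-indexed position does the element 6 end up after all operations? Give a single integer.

Answer: 1

Derivation:
After 1 (rotate_left(0, 6, k=4)): [3, 2, 6, 1, 5, 8, 9, 0, 7, 4]
After 2 (reverse(4, 9)): [3, 2, 6, 1, 4, 7, 0, 9, 8, 5]
After 3 (reverse(7, 9)): [3, 2, 6, 1, 4, 7, 0, 5, 8, 9]
After 4 (swap(6, 7)): [3, 2, 6, 1, 4, 7, 5, 0, 8, 9]
After 5 (swap(0, 9)): [9, 2, 6, 1, 4, 7, 5, 0, 8, 3]
After 6 (rotate_left(7, 9, k=2)): [9, 2, 6, 1, 4, 7, 5, 3, 0, 8]
After 7 (swap(1, 3)): [9, 1, 6, 2, 4, 7, 5, 3, 0, 8]
After 8 (rotate_left(6, 9, k=1)): [9, 1, 6, 2, 4, 7, 3, 0, 8, 5]
After 9 (rotate_left(3, 9, k=2)): [9, 1, 6, 7, 3, 0, 8, 5, 2, 4]
After 10 (rotate_left(3, 6, k=1)): [9, 1, 6, 3, 0, 8, 7, 5, 2, 4]
After 11 (rotate_left(7, 9, k=1)): [9, 1, 6, 3, 0, 8, 7, 2, 4, 5]
After 12 (rotate_left(1, 3, k=1)): [9, 6, 3, 1, 0, 8, 7, 2, 4, 5]
After 13 (swap(8, 2)): [9, 6, 4, 1, 0, 8, 7, 2, 3, 5]
After 14 (rotate_left(4, 9, k=1)): [9, 6, 4, 1, 8, 7, 2, 3, 5, 0]
After 15 (reverse(4, 7)): [9, 6, 4, 1, 3, 2, 7, 8, 5, 0]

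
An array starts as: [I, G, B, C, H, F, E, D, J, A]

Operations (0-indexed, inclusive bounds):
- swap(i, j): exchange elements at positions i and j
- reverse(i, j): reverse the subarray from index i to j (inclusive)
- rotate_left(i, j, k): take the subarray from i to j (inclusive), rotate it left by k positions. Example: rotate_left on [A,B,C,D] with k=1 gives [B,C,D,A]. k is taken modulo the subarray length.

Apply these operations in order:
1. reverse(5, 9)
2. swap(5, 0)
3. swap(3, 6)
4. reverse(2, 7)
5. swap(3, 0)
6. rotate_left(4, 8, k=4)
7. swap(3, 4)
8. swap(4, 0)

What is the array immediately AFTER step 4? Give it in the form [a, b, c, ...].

Answer: [A, G, D, C, I, H, J, B, E, F]

Derivation:
After 1 (reverse(5, 9)): [I, G, B, C, H, A, J, D, E, F]
After 2 (swap(5, 0)): [A, G, B, C, H, I, J, D, E, F]
After 3 (swap(3, 6)): [A, G, B, J, H, I, C, D, E, F]
After 4 (reverse(2, 7)): [A, G, D, C, I, H, J, B, E, F]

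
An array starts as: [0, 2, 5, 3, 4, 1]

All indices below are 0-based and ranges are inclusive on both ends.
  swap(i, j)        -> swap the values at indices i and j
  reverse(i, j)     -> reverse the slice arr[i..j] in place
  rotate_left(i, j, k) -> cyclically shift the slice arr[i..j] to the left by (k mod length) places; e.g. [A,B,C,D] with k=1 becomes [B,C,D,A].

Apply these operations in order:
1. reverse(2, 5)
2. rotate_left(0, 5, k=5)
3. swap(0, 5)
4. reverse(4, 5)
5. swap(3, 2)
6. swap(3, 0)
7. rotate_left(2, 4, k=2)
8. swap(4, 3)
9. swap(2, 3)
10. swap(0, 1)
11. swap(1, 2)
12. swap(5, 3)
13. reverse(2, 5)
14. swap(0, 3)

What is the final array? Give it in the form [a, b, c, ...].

Answer: [1, 3, 5, 0, 4, 2]

Derivation:
After 1 (reverse(2, 5)): [0, 2, 1, 4, 3, 5]
After 2 (rotate_left(0, 5, k=5)): [5, 0, 2, 1, 4, 3]
After 3 (swap(0, 5)): [3, 0, 2, 1, 4, 5]
After 4 (reverse(4, 5)): [3, 0, 2, 1, 5, 4]
After 5 (swap(3, 2)): [3, 0, 1, 2, 5, 4]
After 6 (swap(3, 0)): [2, 0, 1, 3, 5, 4]
After 7 (rotate_left(2, 4, k=2)): [2, 0, 5, 1, 3, 4]
After 8 (swap(4, 3)): [2, 0, 5, 3, 1, 4]
After 9 (swap(2, 3)): [2, 0, 3, 5, 1, 4]
After 10 (swap(0, 1)): [0, 2, 3, 5, 1, 4]
After 11 (swap(1, 2)): [0, 3, 2, 5, 1, 4]
After 12 (swap(5, 3)): [0, 3, 2, 4, 1, 5]
After 13 (reverse(2, 5)): [0, 3, 5, 1, 4, 2]
After 14 (swap(0, 3)): [1, 3, 5, 0, 4, 2]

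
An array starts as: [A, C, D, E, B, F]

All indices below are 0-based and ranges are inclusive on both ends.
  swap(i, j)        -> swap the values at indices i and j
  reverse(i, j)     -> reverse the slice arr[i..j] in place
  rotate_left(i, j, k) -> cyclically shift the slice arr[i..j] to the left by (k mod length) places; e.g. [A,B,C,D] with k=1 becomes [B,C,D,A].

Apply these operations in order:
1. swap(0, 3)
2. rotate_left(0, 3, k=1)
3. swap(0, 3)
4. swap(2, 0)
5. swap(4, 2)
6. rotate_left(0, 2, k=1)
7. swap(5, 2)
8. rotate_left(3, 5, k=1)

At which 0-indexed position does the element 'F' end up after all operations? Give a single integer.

Answer: 2

Derivation:
After 1 (swap(0, 3)): [E, C, D, A, B, F]
After 2 (rotate_left(0, 3, k=1)): [C, D, A, E, B, F]
After 3 (swap(0, 3)): [E, D, A, C, B, F]
After 4 (swap(2, 0)): [A, D, E, C, B, F]
After 5 (swap(4, 2)): [A, D, B, C, E, F]
After 6 (rotate_left(0, 2, k=1)): [D, B, A, C, E, F]
After 7 (swap(5, 2)): [D, B, F, C, E, A]
After 8 (rotate_left(3, 5, k=1)): [D, B, F, E, A, C]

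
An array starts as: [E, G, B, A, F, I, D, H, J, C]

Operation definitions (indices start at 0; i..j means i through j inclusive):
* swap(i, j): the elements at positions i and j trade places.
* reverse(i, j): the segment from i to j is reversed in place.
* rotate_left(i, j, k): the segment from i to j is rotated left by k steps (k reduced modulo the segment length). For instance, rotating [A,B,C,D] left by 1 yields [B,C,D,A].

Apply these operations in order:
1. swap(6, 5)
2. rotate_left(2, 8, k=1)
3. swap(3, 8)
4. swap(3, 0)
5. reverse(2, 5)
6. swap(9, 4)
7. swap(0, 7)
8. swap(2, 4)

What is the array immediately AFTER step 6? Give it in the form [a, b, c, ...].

After 1 (swap(6, 5)): [E, G, B, A, F, D, I, H, J, C]
After 2 (rotate_left(2, 8, k=1)): [E, G, A, F, D, I, H, J, B, C]
After 3 (swap(3, 8)): [E, G, A, B, D, I, H, J, F, C]
After 4 (swap(3, 0)): [B, G, A, E, D, I, H, J, F, C]
After 5 (reverse(2, 5)): [B, G, I, D, E, A, H, J, F, C]
After 6 (swap(9, 4)): [B, G, I, D, C, A, H, J, F, E]

Answer: [B, G, I, D, C, A, H, J, F, E]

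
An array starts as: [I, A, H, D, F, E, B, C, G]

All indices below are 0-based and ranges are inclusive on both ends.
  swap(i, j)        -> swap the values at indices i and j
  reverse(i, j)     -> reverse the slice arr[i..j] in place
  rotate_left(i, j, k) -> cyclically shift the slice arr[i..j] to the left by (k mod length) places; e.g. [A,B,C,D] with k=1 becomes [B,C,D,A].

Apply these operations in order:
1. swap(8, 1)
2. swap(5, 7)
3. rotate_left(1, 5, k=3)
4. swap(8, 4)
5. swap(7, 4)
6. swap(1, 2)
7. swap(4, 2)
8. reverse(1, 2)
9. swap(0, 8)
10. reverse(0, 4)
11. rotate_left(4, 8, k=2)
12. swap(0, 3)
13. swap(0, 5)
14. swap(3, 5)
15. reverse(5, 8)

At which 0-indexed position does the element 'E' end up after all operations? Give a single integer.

After 1 (swap(8, 1)): [I, G, H, D, F, E, B, C, A]
After 2 (swap(5, 7)): [I, G, H, D, F, C, B, E, A]
After 3 (rotate_left(1, 5, k=3)): [I, F, C, G, H, D, B, E, A]
After 4 (swap(8, 4)): [I, F, C, G, A, D, B, E, H]
After 5 (swap(7, 4)): [I, F, C, G, E, D, B, A, H]
After 6 (swap(1, 2)): [I, C, F, G, E, D, B, A, H]
After 7 (swap(4, 2)): [I, C, E, G, F, D, B, A, H]
After 8 (reverse(1, 2)): [I, E, C, G, F, D, B, A, H]
After 9 (swap(0, 8)): [H, E, C, G, F, D, B, A, I]
After 10 (reverse(0, 4)): [F, G, C, E, H, D, B, A, I]
After 11 (rotate_left(4, 8, k=2)): [F, G, C, E, B, A, I, H, D]
After 12 (swap(0, 3)): [E, G, C, F, B, A, I, H, D]
After 13 (swap(0, 5)): [A, G, C, F, B, E, I, H, D]
After 14 (swap(3, 5)): [A, G, C, E, B, F, I, H, D]
After 15 (reverse(5, 8)): [A, G, C, E, B, D, H, I, F]

Answer: 3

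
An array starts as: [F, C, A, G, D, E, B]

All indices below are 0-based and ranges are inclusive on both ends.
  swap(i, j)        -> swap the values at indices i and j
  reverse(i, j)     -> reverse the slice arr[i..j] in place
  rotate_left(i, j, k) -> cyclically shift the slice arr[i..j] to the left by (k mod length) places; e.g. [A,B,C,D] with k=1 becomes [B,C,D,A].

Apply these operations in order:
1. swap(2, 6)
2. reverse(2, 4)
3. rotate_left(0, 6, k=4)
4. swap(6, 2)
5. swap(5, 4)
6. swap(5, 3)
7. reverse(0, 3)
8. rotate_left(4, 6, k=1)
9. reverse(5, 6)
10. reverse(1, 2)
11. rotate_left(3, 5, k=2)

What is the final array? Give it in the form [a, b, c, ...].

After 1 (swap(2, 6)): [F, C, B, G, D, E, A]
After 2 (reverse(2, 4)): [F, C, D, G, B, E, A]
After 3 (rotate_left(0, 6, k=4)): [B, E, A, F, C, D, G]
After 4 (swap(6, 2)): [B, E, G, F, C, D, A]
After 5 (swap(5, 4)): [B, E, G, F, D, C, A]
After 6 (swap(5, 3)): [B, E, G, C, D, F, A]
After 7 (reverse(0, 3)): [C, G, E, B, D, F, A]
After 8 (rotate_left(4, 6, k=1)): [C, G, E, B, F, A, D]
After 9 (reverse(5, 6)): [C, G, E, B, F, D, A]
After 10 (reverse(1, 2)): [C, E, G, B, F, D, A]
After 11 (rotate_left(3, 5, k=2)): [C, E, G, D, B, F, A]

Answer: [C, E, G, D, B, F, A]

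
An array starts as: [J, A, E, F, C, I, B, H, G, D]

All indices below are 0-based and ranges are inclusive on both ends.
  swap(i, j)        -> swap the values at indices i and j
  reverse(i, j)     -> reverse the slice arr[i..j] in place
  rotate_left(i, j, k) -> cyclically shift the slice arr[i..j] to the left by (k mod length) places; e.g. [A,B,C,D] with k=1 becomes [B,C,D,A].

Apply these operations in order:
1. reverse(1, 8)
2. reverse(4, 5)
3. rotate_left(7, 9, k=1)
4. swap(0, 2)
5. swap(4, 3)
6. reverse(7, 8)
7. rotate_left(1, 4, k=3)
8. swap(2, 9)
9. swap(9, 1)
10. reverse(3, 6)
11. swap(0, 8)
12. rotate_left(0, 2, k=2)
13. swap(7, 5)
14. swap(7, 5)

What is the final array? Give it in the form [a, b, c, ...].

After 1 (reverse(1, 8)): [J, G, H, B, I, C, F, E, A, D]
After 2 (reverse(4, 5)): [J, G, H, B, C, I, F, E, A, D]
After 3 (rotate_left(7, 9, k=1)): [J, G, H, B, C, I, F, A, D, E]
After 4 (swap(0, 2)): [H, G, J, B, C, I, F, A, D, E]
After 5 (swap(4, 3)): [H, G, J, C, B, I, F, A, D, E]
After 6 (reverse(7, 8)): [H, G, J, C, B, I, F, D, A, E]
After 7 (rotate_left(1, 4, k=3)): [H, B, G, J, C, I, F, D, A, E]
After 8 (swap(2, 9)): [H, B, E, J, C, I, F, D, A, G]
After 9 (swap(9, 1)): [H, G, E, J, C, I, F, D, A, B]
After 10 (reverse(3, 6)): [H, G, E, F, I, C, J, D, A, B]
After 11 (swap(0, 8)): [A, G, E, F, I, C, J, D, H, B]
After 12 (rotate_left(0, 2, k=2)): [E, A, G, F, I, C, J, D, H, B]
After 13 (swap(7, 5)): [E, A, G, F, I, D, J, C, H, B]
After 14 (swap(7, 5)): [E, A, G, F, I, C, J, D, H, B]

Answer: [E, A, G, F, I, C, J, D, H, B]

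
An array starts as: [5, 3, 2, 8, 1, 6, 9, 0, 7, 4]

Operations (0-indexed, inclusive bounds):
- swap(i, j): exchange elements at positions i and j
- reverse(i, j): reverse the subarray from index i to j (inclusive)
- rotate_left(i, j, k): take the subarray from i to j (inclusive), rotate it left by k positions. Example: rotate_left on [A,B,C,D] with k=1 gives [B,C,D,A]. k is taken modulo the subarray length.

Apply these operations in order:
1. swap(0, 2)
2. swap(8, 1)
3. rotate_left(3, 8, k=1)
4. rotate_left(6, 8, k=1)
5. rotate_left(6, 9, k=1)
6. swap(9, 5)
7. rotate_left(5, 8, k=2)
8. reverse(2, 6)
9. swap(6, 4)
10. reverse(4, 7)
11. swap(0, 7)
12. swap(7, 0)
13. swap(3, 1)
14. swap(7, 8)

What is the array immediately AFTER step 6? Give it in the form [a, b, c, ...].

After 1 (swap(0, 2)): [2, 3, 5, 8, 1, 6, 9, 0, 7, 4]
After 2 (swap(8, 1)): [2, 7, 5, 8, 1, 6, 9, 0, 3, 4]
After 3 (rotate_left(3, 8, k=1)): [2, 7, 5, 1, 6, 9, 0, 3, 8, 4]
After 4 (rotate_left(6, 8, k=1)): [2, 7, 5, 1, 6, 9, 3, 8, 0, 4]
After 5 (rotate_left(6, 9, k=1)): [2, 7, 5, 1, 6, 9, 8, 0, 4, 3]
After 6 (swap(9, 5)): [2, 7, 5, 1, 6, 3, 8, 0, 4, 9]

Answer: [2, 7, 5, 1, 6, 3, 8, 0, 4, 9]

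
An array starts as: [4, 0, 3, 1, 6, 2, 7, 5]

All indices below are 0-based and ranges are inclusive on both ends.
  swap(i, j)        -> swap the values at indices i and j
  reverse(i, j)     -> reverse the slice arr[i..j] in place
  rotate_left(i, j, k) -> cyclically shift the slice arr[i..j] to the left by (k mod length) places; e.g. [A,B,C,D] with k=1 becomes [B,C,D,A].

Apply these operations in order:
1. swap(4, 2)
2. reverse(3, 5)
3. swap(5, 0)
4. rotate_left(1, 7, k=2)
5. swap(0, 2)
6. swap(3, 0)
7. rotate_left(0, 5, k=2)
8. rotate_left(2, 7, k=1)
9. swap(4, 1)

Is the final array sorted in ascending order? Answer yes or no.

After 1 (swap(4, 2)): [4, 0, 6, 1, 3, 2, 7, 5]
After 2 (reverse(3, 5)): [4, 0, 6, 2, 3, 1, 7, 5]
After 3 (swap(5, 0)): [1, 0, 6, 2, 3, 4, 7, 5]
After 4 (rotate_left(1, 7, k=2)): [1, 2, 3, 4, 7, 5, 0, 6]
After 5 (swap(0, 2)): [3, 2, 1, 4, 7, 5, 0, 6]
After 6 (swap(3, 0)): [4, 2, 1, 3, 7, 5, 0, 6]
After 7 (rotate_left(0, 5, k=2)): [1, 3, 7, 5, 4, 2, 0, 6]
After 8 (rotate_left(2, 7, k=1)): [1, 3, 5, 4, 2, 0, 6, 7]
After 9 (swap(4, 1)): [1, 2, 5, 4, 3, 0, 6, 7]

Answer: no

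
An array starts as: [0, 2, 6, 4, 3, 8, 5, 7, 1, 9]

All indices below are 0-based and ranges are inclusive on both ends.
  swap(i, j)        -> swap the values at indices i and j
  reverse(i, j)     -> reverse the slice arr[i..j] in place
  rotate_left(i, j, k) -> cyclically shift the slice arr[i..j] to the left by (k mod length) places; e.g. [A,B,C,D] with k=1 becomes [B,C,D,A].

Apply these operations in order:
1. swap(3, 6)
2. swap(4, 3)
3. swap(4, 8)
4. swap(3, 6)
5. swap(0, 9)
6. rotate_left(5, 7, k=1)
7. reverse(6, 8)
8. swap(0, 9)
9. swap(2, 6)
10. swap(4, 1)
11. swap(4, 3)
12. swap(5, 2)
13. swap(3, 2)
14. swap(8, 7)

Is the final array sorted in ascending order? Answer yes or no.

After 1 (swap(3, 6)): [0, 2, 6, 5, 3, 8, 4, 7, 1, 9]
After 2 (swap(4, 3)): [0, 2, 6, 3, 5, 8, 4, 7, 1, 9]
After 3 (swap(4, 8)): [0, 2, 6, 3, 1, 8, 4, 7, 5, 9]
After 4 (swap(3, 6)): [0, 2, 6, 4, 1, 8, 3, 7, 5, 9]
After 5 (swap(0, 9)): [9, 2, 6, 4, 1, 8, 3, 7, 5, 0]
After 6 (rotate_left(5, 7, k=1)): [9, 2, 6, 4, 1, 3, 7, 8, 5, 0]
After 7 (reverse(6, 8)): [9, 2, 6, 4, 1, 3, 5, 8, 7, 0]
After 8 (swap(0, 9)): [0, 2, 6, 4, 1, 3, 5, 8, 7, 9]
After 9 (swap(2, 6)): [0, 2, 5, 4, 1, 3, 6, 8, 7, 9]
After 10 (swap(4, 1)): [0, 1, 5, 4, 2, 3, 6, 8, 7, 9]
After 11 (swap(4, 3)): [0, 1, 5, 2, 4, 3, 6, 8, 7, 9]
After 12 (swap(5, 2)): [0, 1, 3, 2, 4, 5, 6, 8, 7, 9]
After 13 (swap(3, 2)): [0, 1, 2, 3, 4, 5, 6, 8, 7, 9]
After 14 (swap(8, 7)): [0, 1, 2, 3, 4, 5, 6, 7, 8, 9]

Answer: yes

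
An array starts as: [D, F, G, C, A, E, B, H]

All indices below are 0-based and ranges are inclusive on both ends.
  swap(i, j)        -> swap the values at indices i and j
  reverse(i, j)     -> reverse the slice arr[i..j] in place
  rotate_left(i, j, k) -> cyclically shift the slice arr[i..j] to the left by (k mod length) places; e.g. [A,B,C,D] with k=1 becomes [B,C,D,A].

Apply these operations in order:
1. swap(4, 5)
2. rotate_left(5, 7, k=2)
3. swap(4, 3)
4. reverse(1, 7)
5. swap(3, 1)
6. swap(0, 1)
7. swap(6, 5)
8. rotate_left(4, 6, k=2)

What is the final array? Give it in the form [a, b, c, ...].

After 1 (swap(4, 5)): [D, F, G, C, E, A, B, H]
After 2 (rotate_left(5, 7, k=2)): [D, F, G, C, E, H, A, B]
After 3 (swap(4, 3)): [D, F, G, E, C, H, A, B]
After 4 (reverse(1, 7)): [D, B, A, H, C, E, G, F]
After 5 (swap(3, 1)): [D, H, A, B, C, E, G, F]
After 6 (swap(0, 1)): [H, D, A, B, C, E, G, F]
After 7 (swap(6, 5)): [H, D, A, B, C, G, E, F]
After 8 (rotate_left(4, 6, k=2)): [H, D, A, B, E, C, G, F]

Answer: [H, D, A, B, E, C, G, F]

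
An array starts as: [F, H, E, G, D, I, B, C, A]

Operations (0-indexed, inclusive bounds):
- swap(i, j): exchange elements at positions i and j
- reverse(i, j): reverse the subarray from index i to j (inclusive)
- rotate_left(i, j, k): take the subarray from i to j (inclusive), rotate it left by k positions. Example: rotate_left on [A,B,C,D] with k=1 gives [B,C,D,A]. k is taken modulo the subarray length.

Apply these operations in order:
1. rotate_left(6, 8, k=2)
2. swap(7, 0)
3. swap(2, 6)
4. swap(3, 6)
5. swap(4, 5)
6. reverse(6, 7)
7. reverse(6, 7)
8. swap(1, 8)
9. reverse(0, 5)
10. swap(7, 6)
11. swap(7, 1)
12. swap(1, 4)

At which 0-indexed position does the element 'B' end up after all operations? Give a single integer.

After 1 (rotate_left(6, 8, k=2)): [F, H, E, G, D, I, A, B, C]
After 2 (swap(7, 0)): [B, H, E, G, D, I, A, F, C]
After 3 (swap(2, 6)): [B, H, A, G, D, I, E, F, C]
After 4 (swap(3, 6)): [B, H, A, E, D, I, G, F, C]
After 5 (swap(4, 5)): [B, H, A, E, I, D, G, F, C]
After 6 (reverse(6, 7)): [B, H, A, E, I, D, F, G, C]
After 7 (reverse(6, 7)): [B, H, A, E, I, D, G, F, C]
After 8 (swap(1, 8)): [B, C, A, E, I, D, G, F, H]
After 9 (reverse(0, 5)): [D, I, E, A, C, B, G, F, H]
After 10 (swap(7, 6)): [D, I, E, A, C, B, F, G, H]
After 11 (swap(7, 1)): [D, G, E, A, C, B, F, I, H]
After 12 (swap(1, 4)): [D, C, E, A, G, B, F, I, H]

Answer: 5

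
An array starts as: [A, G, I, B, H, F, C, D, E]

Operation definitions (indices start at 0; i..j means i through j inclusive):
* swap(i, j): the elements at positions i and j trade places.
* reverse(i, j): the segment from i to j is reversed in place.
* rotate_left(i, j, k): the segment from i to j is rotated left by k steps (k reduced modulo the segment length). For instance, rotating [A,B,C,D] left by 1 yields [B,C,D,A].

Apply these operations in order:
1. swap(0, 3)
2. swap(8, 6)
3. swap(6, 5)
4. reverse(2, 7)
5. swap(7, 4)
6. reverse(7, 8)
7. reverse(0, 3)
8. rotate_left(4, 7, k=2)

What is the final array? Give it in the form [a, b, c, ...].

After 1 (swap(0, 3)): [B, G, I, A, H, F, C, D, E]
After 2 (swap(8, 6)): [B, G, I, A, H, F, E, D, C]
After 3 (swap(6, 5)): [B, G, I, A, H, E, F, D, C]
After 4 (reverse(2, 7)): [B, G, D, F, E, H, A, I, C]
After 5 (swap(7, 4)): [B, G, D, F, I, H, A, E, C]
After 6 (reverse(7, 8)): [B, G, D, F, I, H, A, C, E]
After 7 (reverse(0, 3)): [F, D, G, B, I, H, A, C, E]
After 8 (rotate_left(4, 7, k=2)): [F, D, G, B, A, C, I, H, E]

Answer: [F, D, G, B, A, C, I, H, E]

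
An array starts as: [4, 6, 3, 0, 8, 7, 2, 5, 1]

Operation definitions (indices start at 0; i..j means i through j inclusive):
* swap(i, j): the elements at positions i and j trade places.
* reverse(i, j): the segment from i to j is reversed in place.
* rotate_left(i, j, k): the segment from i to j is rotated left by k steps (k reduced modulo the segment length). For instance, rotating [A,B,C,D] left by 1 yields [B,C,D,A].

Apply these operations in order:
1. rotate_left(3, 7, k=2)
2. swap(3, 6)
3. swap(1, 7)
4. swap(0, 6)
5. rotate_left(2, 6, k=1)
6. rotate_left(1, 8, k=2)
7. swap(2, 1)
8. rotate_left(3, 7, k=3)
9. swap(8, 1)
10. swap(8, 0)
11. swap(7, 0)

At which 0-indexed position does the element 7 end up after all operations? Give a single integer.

After 1 (rotate_left(3, 7, k=2)): [4, 6, 3, 7, 2, 5, 0, 8, 1]
After 2 (swap(3, 6)): [4, 6, 3, 0, 2, 5, 7, 8, 1]
After 3 (swap(1, 7)): [4, 8, 3, 0, 2, 5, 7, 6, 1]
After 4 (swap(0, 6)): [7, 8, 3, 0, 2, 5, 4, 6, 1]
After 5 (rotate_left(2, 6, k=1)): [7, 8, 0, 2, 5, 4, 3, 6, 1]
After 6 (rotate_left(1, 8, k=2)): [7, 2, 5, 4, 3, 6, 1, 8, 0]
After 7 (swap(2, 1)): [7, 5, 2, 4, 3, 6, 1, 8, 0]
After 8 (rotate_left(3, 7, k=3)): [7, 5, 2, 1, 8, 4, 3, 6, 0]
After 9 (swap(8, 1)): [7, 0, 2, 1, 8, 4, 3, 6, 5]
After 10 (swap(8, 0)): [5, 0, 2, 1, 8, 4, 3, 6, 7]
After 11 (swap(7, 0)): [6, 0, 2, 1, 8, 4, 3, 5, 7]

Answer: 8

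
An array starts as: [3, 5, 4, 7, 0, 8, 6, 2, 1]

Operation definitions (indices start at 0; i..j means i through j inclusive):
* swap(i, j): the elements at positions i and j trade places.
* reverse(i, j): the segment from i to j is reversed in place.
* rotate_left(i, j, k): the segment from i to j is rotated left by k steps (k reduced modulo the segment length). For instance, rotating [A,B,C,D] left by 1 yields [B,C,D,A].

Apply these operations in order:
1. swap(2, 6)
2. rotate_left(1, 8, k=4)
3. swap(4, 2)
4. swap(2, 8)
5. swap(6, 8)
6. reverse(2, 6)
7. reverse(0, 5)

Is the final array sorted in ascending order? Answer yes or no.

After 1 (swap(2, 6)): [3, 5, 6, 7, 0, 8, 4, 2, 1]
After 2 (rotate_left(1, 8, k=4)): [3, 8, 4, 2, 1, 5, 6, 7, 0]
After 3 (swap(4, 2)): [3, 8, 1, 2, 4, 5, 6, 7, 0]
After 4 (swap(2, 8)): [3, 8, 0, 2, 4, 5, 6, 7, 1]
After 5 (swap(6, 8)): [3, 8, 0, 2, 4, 5, 1, 7, 6]
After 6 (reverse(2, 6)): [3, 8, 1, 5, 4, 2, 0, 7, 6]
After 7 (reverse(0, 5)): [2, 4, 5, 1, 8, 3, 0, 7, 6]

Answer: no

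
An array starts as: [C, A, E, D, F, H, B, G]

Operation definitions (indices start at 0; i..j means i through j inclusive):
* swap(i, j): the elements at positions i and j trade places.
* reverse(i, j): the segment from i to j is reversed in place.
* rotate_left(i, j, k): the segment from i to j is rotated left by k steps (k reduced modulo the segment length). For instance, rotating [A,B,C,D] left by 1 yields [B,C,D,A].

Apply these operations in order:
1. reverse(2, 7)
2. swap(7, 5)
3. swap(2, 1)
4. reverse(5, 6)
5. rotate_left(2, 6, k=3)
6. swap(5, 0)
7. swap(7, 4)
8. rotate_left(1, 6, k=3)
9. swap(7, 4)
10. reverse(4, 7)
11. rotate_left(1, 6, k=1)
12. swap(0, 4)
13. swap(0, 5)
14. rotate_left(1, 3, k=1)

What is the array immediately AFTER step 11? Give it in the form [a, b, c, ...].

After 1 (reverse(2, 7)): [C, A, G, B, H, F, D, E]
After 2 (swap(7, 5)): [C, A, G, B, H, E, D, F]
After 3 (swap(2, 1)): [C, G, A, B, H, E, D, F]
After 4 (reverse(5, 6)): [C, G, A, B, H, D, E, F]
After 5 (rotate_left(2, 6, k=3)): [C, G, D, E, A, B, H, F]
After 6 (swap(5, 0)): [B, G, D, E, A, C, H, F]
After 7 (swap(7, 4)): [B, G, D, E, F, C, H, A]
After 8 (rotate_left(1, 6, k=3)): [B, F, C, H, G, D, E, A]
After 9 (swap(7, 4)): [B, F, C, H, A, D, E, G]
After 10 (reverse(4, 7)): [B, F, C, H, G, E, D, A]
After 11 (rotate_left(1, 6, k=1)): [B, C, H, G, E, D, F, A]

Answer: [B, C, H, G, E, D, F, A]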